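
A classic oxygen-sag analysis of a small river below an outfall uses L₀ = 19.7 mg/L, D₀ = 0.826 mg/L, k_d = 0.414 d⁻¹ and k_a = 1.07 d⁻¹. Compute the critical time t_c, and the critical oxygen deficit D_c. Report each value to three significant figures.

t_c ≈ 1.34 d; D_c ≈ 4.37 mg/L

t_c = [1/(k_a−k_d)] ln[(k_a/k_d)(1 − D₀(k_a−k_d)/(k_d L₀))]
= [1/(1.07−0.414)] ln[(1.07/0.414)(1 − 0.826×0.6560/(0.414×19.7))]
= (1/0.6560) ln[2.585 × 0.9336] = 1.524 × ln(2.413) = 1.524 × 0.8808 = 1.343 d.
D_c = (k_d/k_a) L₀ e^(−k_d t_c) = (0.414/1.07) × 19.7 × e^(−0.414×1.343) = 0.3869 × 19.7 × 0.5736 = 4.372 mg/L.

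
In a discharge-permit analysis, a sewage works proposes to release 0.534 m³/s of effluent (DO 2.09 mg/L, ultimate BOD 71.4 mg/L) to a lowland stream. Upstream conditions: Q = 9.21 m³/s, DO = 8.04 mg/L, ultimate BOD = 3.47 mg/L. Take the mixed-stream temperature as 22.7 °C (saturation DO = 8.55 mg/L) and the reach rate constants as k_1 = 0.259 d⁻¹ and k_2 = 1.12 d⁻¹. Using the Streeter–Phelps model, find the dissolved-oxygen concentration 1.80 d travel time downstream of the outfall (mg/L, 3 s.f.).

DO ≈ 7.37 mg/L

Mixed DO = (9.21×8.04 + 0.534×2.09)/(9.21+0.534) = 75.16/9.744 = 7.714 mg/L.
Mixed L₀ = (9.21×3.47 + 0.534×71.4)/(9.744) = 70.09/9.744 = 7.193 mg/L.
Initial deficit D₀ = C_s − DO₀ = 8.55 − 7.714 = 0.8361 mg/L.
D(1.80) = [0.259×7.193/(1.12−0.259)](e^(−0.259×1.80) − e^(−1.12×1.80)) + 0.8361 e^(−1.12×1.80)
= 2.164 × (0.6274 − 0.1332) + 0.8361 × 0.1332 = 1.181 mg/L.
DO = 8.55 − 1.181 = 7.369 mg/L.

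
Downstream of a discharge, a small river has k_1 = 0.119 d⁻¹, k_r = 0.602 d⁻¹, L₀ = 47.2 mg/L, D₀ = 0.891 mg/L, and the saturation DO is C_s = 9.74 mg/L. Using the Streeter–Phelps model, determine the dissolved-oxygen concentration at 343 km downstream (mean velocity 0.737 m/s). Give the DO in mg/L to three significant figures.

DO ≈ 4.03 mg/L

Travel time t = x/v = 343 km / (0.737 m/s) = 343000 m / 0.737 m/s = 465400 s = 5.387 d.
k_1 L₀/(k_r−k_1) = 0.119×47.2/(0.602−0.119) = 5.617/0.4830 = 11.63 mg/L.
e^(−k_1 t) = e^(−0.119×5.387) = 0.5268; e^(−k_r t) = e^(−0.602×5.387) = 0.03906.
D = 11.63 × (0.5268 − 0.03906) + 0.891 × 0.03906 = 5.672 + 0.03480 = 5.706 mg/L.
DO = C_s − D = 9.74 − 5.706 = 4.034 mg/L.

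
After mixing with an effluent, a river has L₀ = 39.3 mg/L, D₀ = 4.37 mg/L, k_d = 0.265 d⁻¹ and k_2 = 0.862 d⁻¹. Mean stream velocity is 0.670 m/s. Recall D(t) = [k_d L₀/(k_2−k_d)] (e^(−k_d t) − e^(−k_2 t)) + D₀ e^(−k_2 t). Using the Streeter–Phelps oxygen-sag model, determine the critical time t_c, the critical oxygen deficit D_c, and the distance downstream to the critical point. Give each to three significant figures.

At the critical point dD/dt = 0, so k_d L₀ e^(−k_d t) = k_2 D. Substituting D(t) from the Streeter–Phelps equation and solving for t gives
t_c = ln[(k_2/k_d)(1 − D₀(k_2−k_d)/(k_d L₀))] / (k_2−k_d).
Here k_2−k_d = 0.5970 d⁻¹ and 1 − D₀(k_2−k_d)/(k_d L₀) = 1 − 4.37×0.5970/(0.265×39.3) = 0.7495, so
t_c = ln(3.253 × 0.7495) / 0.5970 = 0.8912 / 0.5970 = 1.493 d.
D_c = (k_d/k_2) L₀ e^(−k_d t_c) = (0.265/0.862) × 39.3 × e^(−0.265×1.493) = 0.3074 × 39.3 × 0.6733 = 8.135 mg/L.
x_c = v t_c = 0.670 m/s × 1.493 d × 86400 s/d = 86410 m ≈ 86.4 km.

t_c ≈ 1.49 d; D_c ≈ 8.13 mg/L; x_c ≈ 86.4 km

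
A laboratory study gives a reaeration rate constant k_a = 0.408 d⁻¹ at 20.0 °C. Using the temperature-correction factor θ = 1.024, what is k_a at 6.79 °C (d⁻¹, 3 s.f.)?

k_a ≈ 0.298 d⁻¹

k_a(T₂) = k_a(T₁) · θ^(T₂−T₁) = 0.408 × 1.024^(6.79−20.0)
= 0.408 × 1.024^-13.2 = 0.408 × 0.7310 = 0.2983 d⁻¹.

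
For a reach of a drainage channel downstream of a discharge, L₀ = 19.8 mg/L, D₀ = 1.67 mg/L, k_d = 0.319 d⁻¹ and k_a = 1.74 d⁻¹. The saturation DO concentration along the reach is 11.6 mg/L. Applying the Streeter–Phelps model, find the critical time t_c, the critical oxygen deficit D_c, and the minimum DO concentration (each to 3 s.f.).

With k_a/k_d = 5.455 and 1 − D₀(k_a−k_d)/(k_d L₀) = 0.6243,
t_c = ln(5.455 × 0.6243) / (1.74 − 0.319) = ln(3.405) / 1.421 = 1.225/1.421 = 0.8623 d.
L(t_c) = L₀ e^(−k_d t_c) = 19.8 × 0.7595 = 15.04 mg/L, and at the critical point k_a D_c = k_d L, so D_c = (0.319/1.74) × 15.04 = 2.757 mg/L.
Minimum DO = C_s − D_c = 11.6 − 2.757 = 8.843 mg/L.

t_c ≈ 0.862 d; D_c ≈ 2.76 mg/L; min DO ≈ 8.84 mg/L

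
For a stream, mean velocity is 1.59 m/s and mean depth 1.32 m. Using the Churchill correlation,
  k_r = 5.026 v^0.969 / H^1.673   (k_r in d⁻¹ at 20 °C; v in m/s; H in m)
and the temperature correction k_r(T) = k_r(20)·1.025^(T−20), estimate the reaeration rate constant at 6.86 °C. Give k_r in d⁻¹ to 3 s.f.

k_r(20) = 5.026 × 1.59^0.969 / 1.32^1.673 = 5.026 × 1.567 / 1.591 = 4.951 d⁻¹.
k_r(6.86) = 4.951 × 1.025^(6.86−20) = 4.951 × 0.7229 = 3.579 d⁻¹.

k_r ≈ 3.58 d⁻¹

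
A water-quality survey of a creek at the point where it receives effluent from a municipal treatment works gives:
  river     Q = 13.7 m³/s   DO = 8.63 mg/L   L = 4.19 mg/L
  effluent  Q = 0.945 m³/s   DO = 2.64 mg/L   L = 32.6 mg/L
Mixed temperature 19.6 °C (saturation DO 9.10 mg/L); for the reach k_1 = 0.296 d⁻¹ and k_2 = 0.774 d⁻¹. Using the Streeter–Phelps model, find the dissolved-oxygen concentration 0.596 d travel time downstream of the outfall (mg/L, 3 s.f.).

Mixed DO = (13.7×8.63 + 0.945×2.64)/(13.7+0.945) = 120.7/14.64 = 8.243 mg/L.
Mixed L₀ = (13.7×4.19 + 0.945×32.6)/(14.64) = 88.21/14.64 = 6.023 mg/L.
Initial deficit D₀ = C_s − DO₀ = 9.10 − 8.243 = 0.8565 mg/L.
D(0.596) = [0.296×6.023/(0.774−0.296)](e^(−0.296×0.596) − e^(−0.774×0.596)) + 0.8565 e^(−0.774×0.596)
= 3.730 × (0.8383 − 0.6305) + 0.8565 × 0.6305 = 1.315 mg/L.
DO = 9.10 − 1.315 = 7.785 mg/L.

DO ≈ 7.78 mg/L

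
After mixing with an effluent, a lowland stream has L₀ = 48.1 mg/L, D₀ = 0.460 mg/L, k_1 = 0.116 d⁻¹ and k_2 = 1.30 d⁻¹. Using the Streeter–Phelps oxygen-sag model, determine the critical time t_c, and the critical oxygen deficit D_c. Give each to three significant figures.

t_c ≈ 1.95 d; D_c ≈ 3.42 mg/L

t_c = [1/(k_2−k_1)] ln[(k_2/k_1)(1 − D₀(k_2−k_1)/(k_1 L₀))]
= [1/(1.30−0.116)] ln[(1.30/0.116)(1 − 0.460×1.184/(0.116×48.1))]
= (1/1.184) ln[11.21 × 0.9024] = 0.8446 × ln(10.11) = 0.8446 × 2.314 = 1.954 d.
D_c = (k_1/k_2) L₀ e^(−k_1 t_c) = (0.116/1.30) × 48.1 × e^(−0.116×1.954) = 0.08923 × 48.1 × 0.7972 = 3.421 mg/L.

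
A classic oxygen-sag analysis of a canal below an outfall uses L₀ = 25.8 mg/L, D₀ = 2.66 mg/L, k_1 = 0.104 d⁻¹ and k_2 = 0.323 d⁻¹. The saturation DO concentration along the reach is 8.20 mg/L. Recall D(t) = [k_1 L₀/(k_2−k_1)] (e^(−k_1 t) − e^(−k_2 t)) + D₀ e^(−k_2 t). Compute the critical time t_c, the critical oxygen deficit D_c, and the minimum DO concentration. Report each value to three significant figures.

t_c ≈ 4.06 d; D_c ≈ 5.45 mg/L; min DO ≈ 2.75 mg/L

t_c = [1/(k_2−k_1)] ln[(k_2/k_1)(1 − D₀(k_2−k_1)/(k_1 L₀))]
= [1/(0.323−0.104)] ln[(0.323/0.104)(1 − 2.66×0.2190/(0.104×25.8))]
= (1/0.2190) ln[3.106 × 0.7829] = 4.566 × ln(2.431) = 4.566 × 0.8885 = 4.057 d.
L(t_c) = L₀ e^(−k_1 t_c) = 25.8 × 0.6558 = 16.92 mg/L, and at the critical point k_2 D_c = k_1 L, so D_c = (0.104/0.323) × 16.92 = 5.448 mg/L.
Minimum DO = C_s − D_c = 8.20 − 5.448 = 2.752 mg/L.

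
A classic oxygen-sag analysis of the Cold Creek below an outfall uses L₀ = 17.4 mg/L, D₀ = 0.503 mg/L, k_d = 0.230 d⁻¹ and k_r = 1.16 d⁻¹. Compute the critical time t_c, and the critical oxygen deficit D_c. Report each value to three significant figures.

With k_r/k_d = 5.043 and 1 − D₀(k_r−k_d)/(k_d L₀) = 0.8831,
t_c = ln(5.043 × 0.8831) / (1.16 − 0.230) = ln(4.454) / 0.9300 = 1.494/0.9300 = 1.606 d.
D_c = (k_d/k_r) L₀ e^(−k_d t_c) = (0.230/1.16) × 17.4 × e^(−0.230×1.606) = 0.1983 × 17.4 × 0.6911 = 2.384 mg/L.

t_c ≈ 1.61 d; D_c ≈ 2.38 mg/L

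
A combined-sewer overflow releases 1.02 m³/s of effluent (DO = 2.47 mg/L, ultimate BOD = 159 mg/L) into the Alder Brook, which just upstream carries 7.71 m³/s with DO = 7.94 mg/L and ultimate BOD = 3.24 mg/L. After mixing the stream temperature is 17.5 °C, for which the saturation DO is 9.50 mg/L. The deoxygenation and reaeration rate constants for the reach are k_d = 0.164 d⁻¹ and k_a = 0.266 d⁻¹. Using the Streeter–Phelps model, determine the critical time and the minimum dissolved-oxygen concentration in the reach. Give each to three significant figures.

t_c ≈ 4.10 d; minimum DO ≈ 2.75 mg/L

Mixed DO = (7.71×7.94 + 1.02×2.47)/(7.71+1.02) = 63.74/8.730 = 7.301 mg/L.
Mixed L₀ = (7.71×3.24 + 1.02×159)/(8.730) = 187.2/8.730 = 21.44 mg/L.
Initial deficit D₀ = C_s − DO₀ = 9.50 − 7.301 = 2.199 mg/L.
t_c = (1/0.1020) ln[(0.266/0.164)(1 − 2.199×0.1020/(0.164×21.44))] = 9.804 × ln(1.518) = 4.095 d.
D_c = (0.164/0.266) × 21.44 × e^(−0.164×4.095) = 0.6165 × 21.44 × 0.5109 = 6.753 mg/L.
Minimum DO = 9.50 − 6.753 = 2.747 mg/L.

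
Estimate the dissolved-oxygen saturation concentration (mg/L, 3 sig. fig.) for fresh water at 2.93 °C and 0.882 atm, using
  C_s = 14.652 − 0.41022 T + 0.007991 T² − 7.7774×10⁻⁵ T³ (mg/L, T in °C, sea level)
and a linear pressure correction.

At sea level: C_s = 14.652 − 0.41022×2.93 + 0.007991×2.93² − 7.7774×10⁻⁵×2.93³ = 13.52 mg/L.
Pressure correction: C_s' = 13.52 × 0.882 = 11.92 mg/L.

C_s ≈ 11.9 mg/L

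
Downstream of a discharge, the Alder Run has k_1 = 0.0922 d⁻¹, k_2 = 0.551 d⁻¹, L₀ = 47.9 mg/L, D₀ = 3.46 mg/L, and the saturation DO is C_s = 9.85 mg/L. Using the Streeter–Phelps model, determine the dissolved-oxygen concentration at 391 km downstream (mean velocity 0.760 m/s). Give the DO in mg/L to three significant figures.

DO ≈ 4.52 mg/L

Travel time t = x/v = 391 km / (0.760 m/s) = 391000 m / 0.760 m/s = 514500 s = 5.955 d.
k_1 L₀/(k_2−k_1) = 0.0922×47.9/(0.551−0.0922) = 4.416/0.4588 = 9.626 mg/L.
e^(−k_1 t) = e^(−0.0922×5.955) = 0.5775; e^(−k_2 t) = e^(−0.551×5.955) = 0.03759.
D = 9.626 × (0.5775 − 0.03759) + 3.46 × 0.03759 = 5.197 + 0.1301 = 5.327 mg/L.
DO = C_s − D = 9.85 − 5.327 = 4.523 mg/L.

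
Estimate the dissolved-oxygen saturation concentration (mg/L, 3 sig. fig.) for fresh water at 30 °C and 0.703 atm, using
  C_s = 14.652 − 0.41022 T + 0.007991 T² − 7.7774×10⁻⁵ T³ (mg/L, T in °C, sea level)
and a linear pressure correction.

At sea level: C_s = 14.652 − 0.41022×30 + 0.007991×30² − 7.7774×10⁻⁵×30³ = 7.437 mg/L.
Pressure correction: C_s' = 7.437 × 0.703 = 5.228 mg/L.

C_s ≈ 5.23 mg/L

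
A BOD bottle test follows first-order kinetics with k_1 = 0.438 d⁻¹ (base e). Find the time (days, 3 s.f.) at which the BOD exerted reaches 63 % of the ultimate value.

t ≈ 2.27 d

y/L₀ = 1 − e^(−k_1 t) = 0.63 ⇒ e^(−k_1 t) = 0.370
t = −ln(0.370) / 0.438 = 0.9943 / 0.438 = 2.270 d.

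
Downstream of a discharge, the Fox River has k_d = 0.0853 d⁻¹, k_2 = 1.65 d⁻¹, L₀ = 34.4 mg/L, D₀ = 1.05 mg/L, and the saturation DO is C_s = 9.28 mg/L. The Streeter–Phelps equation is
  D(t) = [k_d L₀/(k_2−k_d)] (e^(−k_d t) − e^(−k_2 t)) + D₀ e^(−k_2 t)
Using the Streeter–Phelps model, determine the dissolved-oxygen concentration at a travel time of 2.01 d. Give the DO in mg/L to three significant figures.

k_d L₀/(k_2−k_d) = 0.0853×34.4/(1.65−0.0853) = 2.934/1.565 = 1.875 mg/L.
e^(−k_d t) = e^(−0.0853×2.010) = 0.8424; e^(−k_2 t) = e^(−1.65×2.010) = 0.03628.
D = 1.875 × (0.8424 − 0.03628) + 1.05 × 0.03628 = 1.512 + 0.03809 = 1.550 mg/L.
DO = C_s − D = 9.28 − 1.550 = 7.730 mg/L.

DO ≈ 7.73 mg/L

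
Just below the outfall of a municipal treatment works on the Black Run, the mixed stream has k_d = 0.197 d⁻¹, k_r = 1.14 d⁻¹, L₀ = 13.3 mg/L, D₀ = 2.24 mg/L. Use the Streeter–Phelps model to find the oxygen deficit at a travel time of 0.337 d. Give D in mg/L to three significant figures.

D ≈ 2.23 mg/L

k_d L₀/(k_r−k_d) = 0.197×13.3/(1.14−0.197) = 2.620/0.9430 = 2.778 mg/L.
e^(−k_d t) = e^(−0.197×0.3370) = 0.9358; e^(−k_r t) = e^(−1.14×0.3370) = 0.6810.
D = 2.778 × (0.9358 − 0.6810) + 2.24 × 0.6810 = 0.7078 + 1.525 = 2.233 mg/L.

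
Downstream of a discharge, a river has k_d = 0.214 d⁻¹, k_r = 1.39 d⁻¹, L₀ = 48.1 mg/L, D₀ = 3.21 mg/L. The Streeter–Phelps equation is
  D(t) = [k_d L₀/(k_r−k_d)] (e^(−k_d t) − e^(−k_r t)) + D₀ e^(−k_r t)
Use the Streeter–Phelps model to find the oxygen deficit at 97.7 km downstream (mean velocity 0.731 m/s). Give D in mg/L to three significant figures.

Travel time t = x/v = 97.7 km / (0.731 m/s) = 97700 m / 0.731 m/s = 133700 s = 1.547 d.
k_d L₀/(k_r−k_d) = 0.214×48.1/(1.39−0.214) = 10.29/1.176 = 8.753 mg/L.
e^(−k_d t) = e^(−0.214×1.547) = 0.7182; e^(−k_r t) = e^(−1.39×1.547) = 0.1165.
D = 8.753 × (0.7182 − 0.1165) + 3.21 × 0.1165 = 5.267 + 0.3738 = 5.641 mg/L.

D ≈ 5.64 mg/L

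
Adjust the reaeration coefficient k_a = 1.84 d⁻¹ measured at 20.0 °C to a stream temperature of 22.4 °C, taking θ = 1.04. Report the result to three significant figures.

k_a(T₂) = k_a(T₁) · θ^(T₂−T₁) = 1.84 × 1.04^(22.4−20.0)
= 1.84 × 1.04^2.40 = 1.84 × 1.099 = 2.022 d⁻¹.

k_a ≈ 2.02 d⁻¹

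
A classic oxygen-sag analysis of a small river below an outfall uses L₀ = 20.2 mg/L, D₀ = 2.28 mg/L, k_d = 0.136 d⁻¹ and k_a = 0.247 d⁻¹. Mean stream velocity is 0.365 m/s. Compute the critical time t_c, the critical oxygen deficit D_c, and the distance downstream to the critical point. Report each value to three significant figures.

At the critical point dD/dt = 0, so k_d L₀ e^(−k_d t) = k_a D. Substituting D(t) from the Streeter–Phelps equation and solving for t gives
t_c = ln[(k_a/k_d)(1 − D₀(k_a−k_d)/(k_d L₀))] / (k_a−k_d).
Here k_a−k_d = 0.1110 d⁻¹ and 1 − D₀(k_a−k_d)/(k_d L₀) = 1 − 2.28×0.1110/(0.136×20.2) = 0.9079, so
t_c = ln(1.816 × 0.9079) / 0.1110 = 0.5001 / 0.1110 = 4.505 d.
L(t_c) = L₀ e^(−k_d t_c) = 20.2 × 0.5419 = 10.95 mg/L, and at the critical point k_a D_c = k_d L, so D_c = (0.136/0.247) × 10.95 = 6.027 mg/L.
x_c = v t_c = 0.365 m/s × 4.505 d × 86400 s/d = 142100 m ≈ 142 km.

t_c ≈ 4.51 d; D_c ≈ 6.03 mg/L; x_c ≈ 142 km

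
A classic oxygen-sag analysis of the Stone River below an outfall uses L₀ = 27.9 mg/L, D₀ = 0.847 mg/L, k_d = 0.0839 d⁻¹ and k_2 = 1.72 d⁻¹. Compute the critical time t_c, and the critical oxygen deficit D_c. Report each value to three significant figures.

t_c ≈ 1.30 d; D_c ≈ 1.22 mg/L

t_c = [1/(k_2−k_d)] ln[(k_2/k_d)(1 − D₀(k_2−k_d)/(k_d L₀))]
= [1/(1.72−0.0839)] ln[(1.72/0.0839)(1 − 0.847×1.636/(0.0839×27.9))]
= (1/1.636) ln[20.50 × 0.4080] = 0.6112 × ln(8.364) = 0.6112 × 2.124 = 1.298 d.
L(t_c) = L₀ e^(−k_d t_c) = 27.9 × 0.8968 = 25.02 mg/L, and at the critical point k_2 D_c = k_d L, so D_c = (0.0839/1.72) × 25.02 = 1.220 mg/L.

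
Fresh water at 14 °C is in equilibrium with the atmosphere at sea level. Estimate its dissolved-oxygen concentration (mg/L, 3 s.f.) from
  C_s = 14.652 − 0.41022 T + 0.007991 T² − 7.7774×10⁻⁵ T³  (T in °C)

C_s = 14.652 − 0.41022×14 + 0.007991×14² − 7.7774×10⁻⁵×14³ = 10.26 mg/L.

C_s ≈ 10.3 mg/L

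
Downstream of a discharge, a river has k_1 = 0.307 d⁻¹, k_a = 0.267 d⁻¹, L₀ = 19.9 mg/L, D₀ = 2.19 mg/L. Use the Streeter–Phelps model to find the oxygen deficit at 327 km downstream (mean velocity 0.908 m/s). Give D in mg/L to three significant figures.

D ≈ 8.43 mg/L

Travel time t = x/v = 327 km / (0.908 m/s) = 327000 m / 0.908 m/s = 360100 s = 4.168 d.
k_1 L₀/(k_a−k_1) = 0.307×19.9/(0.267−0.307) = 6.109/-0.04000 = -152.7 mg/L.
e^(−k_1 t) = e^(−0.307×4.168) = 0.2781; e^(−k_a t) = e^(−0.267×4.168) = 0.3286.
D = -152.7 × (0.2781 − 0.3286) + 2.19 × 0.3286 = 7.707 + 0.7196 = 8.427 mg/L.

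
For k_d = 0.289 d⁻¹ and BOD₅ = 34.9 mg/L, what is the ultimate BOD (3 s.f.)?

L₀ ≈ 45.7 mg/L

BOD₅ = L₀(1 − e^(−5k_d)) ⇒ L₀ = BOD₅ / (1 − e^(−5×0.289))
= 34.9 / (1 − 0.2357) = 34.9 / 0.7643 = 45.67 mg/L.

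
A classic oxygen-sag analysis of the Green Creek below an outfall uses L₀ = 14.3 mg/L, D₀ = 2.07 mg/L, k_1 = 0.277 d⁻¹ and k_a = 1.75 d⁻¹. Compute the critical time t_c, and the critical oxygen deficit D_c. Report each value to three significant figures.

With k_a/k_1 = 6.318 and 1 − D₀(k_a−k_1)/(k_1 L₀) = 0.2302,
t_c = ln(6.318 × 0.2302) / (1.75 − 0.277) = ln(1.455) / 1.473 = 0.3747/1.473 = 0.2544 d.
L(t_c) = L₀ e^(−k_1 t_c) = 14.3 × 0.9320 = 13.33 mg/L, and at the critical point k_a D_c = k_1 L, so D_c = (0.277/1.75) × 13.33 = 2.109 mg/L.

t_c ≈ 0.254 d; D_c ≈ 2.11 mg/L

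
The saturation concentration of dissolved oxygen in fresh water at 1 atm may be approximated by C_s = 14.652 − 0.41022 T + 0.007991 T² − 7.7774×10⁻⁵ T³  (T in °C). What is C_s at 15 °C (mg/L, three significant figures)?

C_s = 14.652 − 0.41022×15 + 0.007991×15² − 7.7774×10⁻⁵×15³ = 10.03 mg/L.

C_s ≈ 10.0 mg/L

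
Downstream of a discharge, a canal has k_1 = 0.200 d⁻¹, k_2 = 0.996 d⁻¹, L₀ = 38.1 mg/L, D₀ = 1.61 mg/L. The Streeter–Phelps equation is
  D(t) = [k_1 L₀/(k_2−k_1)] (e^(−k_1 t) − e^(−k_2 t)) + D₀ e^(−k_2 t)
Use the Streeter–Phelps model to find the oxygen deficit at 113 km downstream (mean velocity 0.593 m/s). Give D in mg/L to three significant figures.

D ≈ 5.27 mg/L

Travel time t = x/v = 113 km / (0.593 m/s) = 113000 m / 0.593 m/s = 190600 s = 2.206 d.
k_1 L₀/(k_2−k_1) = 0.200×38.1/(0.996−0.200) = 7.620/0.7960 = 9.573 mg/L.
e^(−k_1 t) = e^(−0.200×2.206) = 0.6433; e^(−k_2 t) = e^(−0.996×2.206) = 0.1112.
D = 9.573 × (0.6433 − 0.1112) + 1.61 × 0.1112 = 5.094 + 0.1790 = 5.273 mg/L.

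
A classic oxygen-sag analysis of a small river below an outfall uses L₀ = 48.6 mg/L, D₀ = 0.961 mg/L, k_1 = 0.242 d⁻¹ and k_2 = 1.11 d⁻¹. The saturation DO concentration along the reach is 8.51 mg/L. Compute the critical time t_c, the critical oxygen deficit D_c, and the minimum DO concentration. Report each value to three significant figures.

With k_2/k_1 = 4.587 and 1 − D₀(k_2−k_1)/(k_1 L₀) = 0.9291,
t_c = ln(4.587 × 0.9291) / (1.11 − 0.242) = ln(4.261) / 0.8680 = 1.450/0.8680 = 1.670 d.
D_c = (k_1/k_2) L₀ e^(−k_1 t_c) = (0.242/1.11) × 48.6 × e^(−0.242×1.670) = 0.2180 × 48.6 × 0.6675 = 7.073 mg/L.
Minimum DO = C_s − D_c = 8.51 − 7.073 = 1.437 mg/L.

t_c ≈ 1.67 d; D_c ≈ 7.07 mg/L; min DO ≈ 1.44 mg/L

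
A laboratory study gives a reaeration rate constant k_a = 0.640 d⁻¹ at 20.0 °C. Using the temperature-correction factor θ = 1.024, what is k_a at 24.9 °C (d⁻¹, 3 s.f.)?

k_a ≈ 0.719 d⁻¹

k_a(T₂) = k_a(T₁) · θ^(T₂−T₁) = 0.640 × 1.024^(24.9−20.0)
= 0.640 × 1.024^4.90 = 0.640 × 1.123 = 0.7189 d⁻¹.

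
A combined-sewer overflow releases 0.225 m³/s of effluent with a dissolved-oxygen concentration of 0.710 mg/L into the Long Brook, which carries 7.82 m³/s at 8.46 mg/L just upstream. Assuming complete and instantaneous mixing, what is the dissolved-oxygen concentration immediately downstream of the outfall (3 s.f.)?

8.24 mg/L

Flow-weighted mixing: C = (Q_r C_r + Q_w C_w)/(Q_r + Q_w)
= (7.82×8.46 + 0.225×0.710)/(7.82 + 0.225) = 66.32/8.045 = 8.243 mg/L.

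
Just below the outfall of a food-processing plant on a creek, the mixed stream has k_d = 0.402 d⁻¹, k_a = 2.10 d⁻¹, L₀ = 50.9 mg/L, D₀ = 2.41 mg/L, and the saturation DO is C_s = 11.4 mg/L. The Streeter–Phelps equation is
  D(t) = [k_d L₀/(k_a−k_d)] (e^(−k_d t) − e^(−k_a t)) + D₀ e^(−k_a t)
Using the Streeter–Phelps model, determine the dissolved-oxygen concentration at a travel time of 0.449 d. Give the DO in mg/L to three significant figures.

DO ≈ 5.09 mg/L

k_d L₀/(k_a−k_d) = 0.402×50.9/(2.10−0.402) = 20.46/1.698 = 12.05 mg/L.
e^(−k_d t) = e^(−0.402×0.4490) = 0.8349; e^(−k_a t) = e^(−2.10×0.4490) = 0.3895.
D = 12.05 × (0.8349 − 0.3895) + 2.41 × 0.3895 = 5.367 + 0.9387 = 6.305 mg/L.
DO = C_s − D = 11.4 − 6.305 = 5.095 mg/L.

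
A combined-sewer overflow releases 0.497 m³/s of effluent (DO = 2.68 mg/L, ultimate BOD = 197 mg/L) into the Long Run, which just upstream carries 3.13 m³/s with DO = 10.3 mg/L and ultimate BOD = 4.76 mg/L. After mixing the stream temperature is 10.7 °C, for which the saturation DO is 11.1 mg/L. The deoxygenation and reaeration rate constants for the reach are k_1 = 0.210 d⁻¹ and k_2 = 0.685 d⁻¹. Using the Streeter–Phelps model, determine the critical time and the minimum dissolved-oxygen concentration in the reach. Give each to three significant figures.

Mixed DO = (3.13×10.3 + 0.497×2.68)/(3.13+0.497) = 33.57/3.627 = 9.256 mg/L.
Mixed L₀ = (3.13×4.76 + 0.497×197)/(3.627) = 112.8/3.627 = 31.10 mg/L.
Initial deficit D₀ = C_s − DO₀ = 11.1 − 9.256 = 1.844 mg/L.
t_c = (1/0.4750) ln[(0.685/0.210)(1 − 1.844×0.4750/(0.210×31.10))] = 2.105 × ln(2.824) = 2.186 d.
D_c = (0.210/0.685) × 31.10 × e^(−0.210×2.186) = 0.3066 × 31.10 × 0.6319 = 6.025 mg/L.
Minimum DO = 11.1 − 6.025 = 5.075 mg/L.

t_c ≈ 2.19 d; minimum DO ≈ 5.07 mg/L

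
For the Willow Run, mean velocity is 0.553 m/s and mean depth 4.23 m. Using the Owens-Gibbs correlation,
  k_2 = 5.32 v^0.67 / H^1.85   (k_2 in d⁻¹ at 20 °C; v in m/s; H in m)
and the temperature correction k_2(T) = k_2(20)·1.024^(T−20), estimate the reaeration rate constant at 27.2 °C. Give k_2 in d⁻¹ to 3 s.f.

k_2(20) = 5.32 × 0.553^0.67 / 4.23^1.85 = 5.32 × 0.6724 / 14.41 = 0.2482 d⁻¹.
k_2(27.2) = 0.2482 × 1.024^(27.2−20) = 0.2482 × 1.186 = 0.2944 d⁻¹.

k_2 ≈ 0.294 d⁻¹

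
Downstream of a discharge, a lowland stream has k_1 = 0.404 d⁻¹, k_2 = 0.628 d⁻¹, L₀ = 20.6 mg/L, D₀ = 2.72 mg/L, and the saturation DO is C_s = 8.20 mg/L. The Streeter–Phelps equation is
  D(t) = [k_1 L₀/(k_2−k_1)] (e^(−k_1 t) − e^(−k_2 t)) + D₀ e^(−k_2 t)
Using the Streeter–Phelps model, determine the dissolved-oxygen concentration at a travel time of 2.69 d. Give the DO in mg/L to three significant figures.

DO ≈ 2.03 mg/L

k_1 L₀/(k_2−k_1) = 0.404×20.6/(0.628−0.404) = 8.322/0.2240 = 37.15 mg/L.
e^(−k_1 t) = e^(−0.404×2.690) = 0.3373; e^(−k_2 t) = e^(−0.628×2.690) = 0.1846.
D = 37.15 × (0.3373 − 0.1846) + 2.72 × 0.1846 = 5.672 + 0.5022 = 6.174 mg/L.
DO = C_s − D = 8.20 − 6.174 = 2.026 mg/L.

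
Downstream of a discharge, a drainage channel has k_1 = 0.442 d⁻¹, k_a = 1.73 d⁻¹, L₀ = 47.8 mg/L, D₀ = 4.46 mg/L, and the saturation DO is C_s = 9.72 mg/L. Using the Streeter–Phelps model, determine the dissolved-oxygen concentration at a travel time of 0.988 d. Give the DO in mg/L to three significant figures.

k_1 L₀/(k_a−k_1) = 0.442×47.8/(1.73−0.442) = 21.13/1.288 = 16.40 mg/L.
e^(−k_1 t) = e^(−0.442×0.9880) = 0.6462; e^(−k_a t) = e^(−1.73×0.9880) = 0.1810.
D = 16.40 × (0.6462 − 0.1810) + 4.46 × 0.1810 = 7.630 + 0.8073 = 8.438 mg/L.
DO = C_s − D = 9.72 − 8.438 = 1.282 mg/L.

DO ≈ 1.28 mg/L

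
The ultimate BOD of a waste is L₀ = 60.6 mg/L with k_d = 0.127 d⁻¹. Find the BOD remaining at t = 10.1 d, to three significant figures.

L ≈ 16.8 mg/L

L_t = L₀ e^(−k_d t) = 60.6 × e^(−0.127×10.1) = 60.6 × 0.2773 = 16.80 mg/L.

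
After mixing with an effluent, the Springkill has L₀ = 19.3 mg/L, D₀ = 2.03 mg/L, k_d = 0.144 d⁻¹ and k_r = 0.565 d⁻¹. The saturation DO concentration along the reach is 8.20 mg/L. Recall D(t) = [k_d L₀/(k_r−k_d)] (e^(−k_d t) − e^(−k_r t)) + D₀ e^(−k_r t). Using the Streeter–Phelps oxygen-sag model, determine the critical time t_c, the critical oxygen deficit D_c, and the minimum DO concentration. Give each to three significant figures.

t_c ≈ 2.37 d; D_c ≈ 3.49 mg/L; min DO ≈ 4.71 mg/L

With k_r/k_d = 3.924 and 1 − D₀(k_r−k_d)/(k_d L₀) = 0.6925,
t_c = ln(3.924 × 0.6925) / (0.565 − 0.144) = ln(2.717) / 0.4210 = 0.9996/0.4210 = 2.374 d.
D_c = (k_d/k_r) L₀ e^(−k_d t_c) = (0.144/0.565) × 19.3 × e^(−0.144×2.374) = 0.2549 × 19.3 × 0.7104 = 3.495 mg/L.
Minimum DO = C_s − D_c = 8.20 − 3.495 = 4.705 mg/L.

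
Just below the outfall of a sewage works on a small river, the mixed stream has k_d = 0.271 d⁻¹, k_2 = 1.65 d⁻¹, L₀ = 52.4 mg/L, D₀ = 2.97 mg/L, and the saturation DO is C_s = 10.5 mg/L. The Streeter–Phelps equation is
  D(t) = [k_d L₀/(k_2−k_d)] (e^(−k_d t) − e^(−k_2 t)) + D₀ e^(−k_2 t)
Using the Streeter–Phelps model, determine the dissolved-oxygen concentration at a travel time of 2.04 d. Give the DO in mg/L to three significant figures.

DO ≈ 4.83 mg/L

k_d L₀/(k_2−k_d) = 0.271×52.4/(1.65−0.271) = 14.20/1.379 = 10.30 mg/L.
e^(−k_d t) = e^(−0.271×2.040) = 0.5753; e^(−k_2 t) = e^(−1.65×2.040) = 0.03453.
D = 10.30 × (0.5753 − 0.03453) + 2.97 × 0.03453 = 5.569 + 0.1025 = 5.671 mg/L.
DO = C_s − D = 10.5 − 5.671 = 4.829 mg/L.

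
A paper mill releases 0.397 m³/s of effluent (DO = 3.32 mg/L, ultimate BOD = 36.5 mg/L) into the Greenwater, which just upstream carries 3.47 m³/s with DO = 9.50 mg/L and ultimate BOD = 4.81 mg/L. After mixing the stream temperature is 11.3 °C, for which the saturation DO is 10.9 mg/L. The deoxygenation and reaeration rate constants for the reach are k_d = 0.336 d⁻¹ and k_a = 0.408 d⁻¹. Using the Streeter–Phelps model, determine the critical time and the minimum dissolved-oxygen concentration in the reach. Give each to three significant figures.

Mixed DO = (3.47×9.50 + 0.397×3.32)/(3.47+0.397) = 34.28/3.867 = 8.866 mg/L.
Mixed L₀ = (3.47×4.81 + 0.397×36.5)/(3.867) = 31.18/3.867 = 8.063 mg/L.
Initial deficit D₀ = C_s − DO₀ = 10.9 − 8.866 = 2.034 mg/L.
t_c = (1/0.07200) ln[(0.408/0.336)(1 − 2.034×0.07200/(0.336×8.063))] = 13.89 × ln(1.149) = 1.925 d.
D_c = (0.336/0.408) × 8.063 × e^(−0.336×1.925) = 0.8235 × 8.063 × 0.5238 = 3.478 mg/L.
Minimum DO = 10.9 − 3.478 = 7.422 mg/L.

t_c ≈ 1.92 d; minimum DO ≈ 7.42 mg/L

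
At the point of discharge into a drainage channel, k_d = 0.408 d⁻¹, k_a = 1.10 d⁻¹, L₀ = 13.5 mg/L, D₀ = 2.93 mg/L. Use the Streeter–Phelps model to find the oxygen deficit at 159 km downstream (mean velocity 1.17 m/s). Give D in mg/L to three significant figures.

Travel time t = x/v = 159 km / (1.17 m/s) = 159000 m / 1.17 m/s = 135900 s = 1.573 d.
k_d L₀/(k_a−k_d) = 0.408×13.5/(1.10−0.408) = 5.508/0.6920 = 7.960 mg/L.
e^(−k_d t) = e^(−0.408×1.573) = 0.5264; e^(−k_a t) = e^(−1.10×1.573) = 0.1773.
D = 7.960 × (0.5264 − 0.1773) + 2.93 × 0.1773 = 2.779 + 0.5194 = 3.298 mg/L.

D ≈ 3.30 mg/L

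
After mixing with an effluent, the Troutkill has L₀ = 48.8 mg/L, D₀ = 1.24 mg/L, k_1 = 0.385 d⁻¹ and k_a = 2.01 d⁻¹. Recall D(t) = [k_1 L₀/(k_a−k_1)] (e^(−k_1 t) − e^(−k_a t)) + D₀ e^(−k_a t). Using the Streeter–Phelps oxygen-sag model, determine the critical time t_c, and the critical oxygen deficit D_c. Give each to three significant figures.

t_c ≈ 0.947 d; D_c ≈ 6.49 mg/L

t_c = [1/(k_a−k_1)] ln[(k_a/k_1)(1 − D₀(k_a−k_1)/(k_1 L₀))]
= [1/(2.01−0.385)] ln[(2.01/0.385)(1 − 1.24×1.625/(0.385×48.8))]
= (1/1.625) ln[5.221 × 0.8928] = 0.6154 × ln(4.661) = 0.6154 × 1.539 = 0.9472 d.
L(t_c) = L₀ e^(−k_1 t_c) = 48.8 × 0.6944 = 33.89 mg/L, and at the critical point k_a D_c = k_1 L, so D_c = (0.385/2.01) × 33.89 = 6.491 mg/L.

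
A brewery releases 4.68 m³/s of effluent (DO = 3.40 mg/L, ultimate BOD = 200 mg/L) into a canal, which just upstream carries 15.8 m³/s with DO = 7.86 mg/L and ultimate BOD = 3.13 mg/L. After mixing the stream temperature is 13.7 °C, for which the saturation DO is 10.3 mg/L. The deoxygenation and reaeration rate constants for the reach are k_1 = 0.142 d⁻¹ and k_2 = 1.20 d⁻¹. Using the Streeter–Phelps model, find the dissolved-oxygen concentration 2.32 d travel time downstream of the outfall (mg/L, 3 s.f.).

Mixed DO = (15.8×7.86 + 4.68×3.40)/(15.8+4.68) = 140.1/20.48 = 6.841 mg/L.
Mixed L₀ = (15.8×3.13 + 4.68×200)/(20.48) = 985.5/20.48 = 48.12 mg/L.
Initial deficit D₀ = C_s − DO₀ = 10.3 − 6.841 = 3.459 mg/L.
D(2.32) = [0.142×48.12/(1.20−0.142)](e^(−0.142×2.32) − e^(−1.20×2.32)) + 3.459 e^(−1.20×2.32)
= 6.458 × (0.7193 − 0.06179) + 3.459 × 0.06179 = 4.460 mg/L.
DO = 10.3 − 4.460 = 5.840 mg/L.

DO ≈ 5.84 mg/L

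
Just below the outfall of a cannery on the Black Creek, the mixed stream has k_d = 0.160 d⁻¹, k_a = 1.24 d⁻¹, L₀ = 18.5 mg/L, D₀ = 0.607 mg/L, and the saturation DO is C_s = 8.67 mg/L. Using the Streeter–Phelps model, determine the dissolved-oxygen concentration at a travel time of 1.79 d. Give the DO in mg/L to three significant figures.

DO ≈ 6.84 mg/L

k_d L₀/(k_a−k_d) = 0.160×18.5/(1.24−0.160) = 2.960/1.080 = 2.741 mg/L.
e^(−k_d t) = e^(−0.160×1.790) = 0.7510; e^(−k_a t) = e^(−1.24×1.790) = 0.1087.
D = 2.741 × (0.7510 − 0.1087) + 0.607 × 0.1087 = 1.760 + 0.06595 = 1.826 mg/L.
DO = C_s − D = 8.67 − 1.826 = 6.844 mg/L.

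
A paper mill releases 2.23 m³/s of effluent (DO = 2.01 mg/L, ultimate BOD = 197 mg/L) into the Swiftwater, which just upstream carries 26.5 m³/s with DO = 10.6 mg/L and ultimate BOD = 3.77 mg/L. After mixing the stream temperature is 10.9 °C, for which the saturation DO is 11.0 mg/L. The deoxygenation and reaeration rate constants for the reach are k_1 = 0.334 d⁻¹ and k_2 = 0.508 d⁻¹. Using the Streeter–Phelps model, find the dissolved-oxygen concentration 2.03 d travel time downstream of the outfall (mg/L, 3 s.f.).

DO ≈ 5.18 mg/L

Mixed DO = (26.5×10.6 + 2.23×2.01)/(26.5+2.23) = 285.4/28.73 = 9.933 mg/L.
Mixed L₀ = (26.5×3.77 + 2.23×197)/(28.73) = 539.2/28.73 = 18.77 mg/L.
Initial deficit D₀ = C_s − DO₀ = 11.0 − 9.933 = 1.067 mg/L.
D(2.03) = [0.334×18.77/(0.508−0.334)](e^(−0.334×2.03) − e^(−0.508×2.03)) + 1.067 e^(−0.508×2.03)
= 36.03 × (0.5076 − 0.3566) + 1.067 × 0.3566 = 5.822 mg/L.
DO = 11.0 − 5.822 = 5.178 mg/L.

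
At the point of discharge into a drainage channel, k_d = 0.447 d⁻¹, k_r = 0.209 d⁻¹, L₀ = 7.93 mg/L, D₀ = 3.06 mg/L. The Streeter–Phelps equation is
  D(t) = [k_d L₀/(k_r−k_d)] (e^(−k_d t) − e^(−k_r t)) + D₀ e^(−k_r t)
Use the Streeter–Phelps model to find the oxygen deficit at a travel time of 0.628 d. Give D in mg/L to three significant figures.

k_d L₀/(k_r−k_d) = 0.447×7.93/(0.209−0.447) = 3.545/-0.2380 = -14.89 mg/L.
e^(−k_d t) = e^(−0.447×0.6280) = 0.7552; e^(−k_r t) = e^(−0.209×0.6280) = 0.8770.
D = -14.89 × (0.7552 − 0.8770) + 3.06 × 0.8770 = 1.813 + 2.684 = 4.497 mg/L.

D ≈ 4.50 mg/L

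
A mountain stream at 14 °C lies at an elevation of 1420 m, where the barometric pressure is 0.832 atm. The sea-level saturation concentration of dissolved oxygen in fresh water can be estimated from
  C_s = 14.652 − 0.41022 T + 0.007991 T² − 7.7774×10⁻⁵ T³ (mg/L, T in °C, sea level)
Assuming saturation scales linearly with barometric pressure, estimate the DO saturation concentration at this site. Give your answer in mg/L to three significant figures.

At sea level: C_s = 14.652 − 0.41022×14 + 0.007991×14² − 7.7774×10⁻⁵×14³ = 10.26 mg/L.
Pressure correction: C_s' = 10.26 × 0.832 = 8.538 mg/L.

C_s ≈ 8.54 mg/L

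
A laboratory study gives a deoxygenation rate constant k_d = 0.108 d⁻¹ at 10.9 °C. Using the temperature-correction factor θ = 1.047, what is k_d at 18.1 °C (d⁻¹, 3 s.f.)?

k_d(T₂) = k_d(T₁) · θ^(T₂−T₁) = 0.108 × 1.047^(18.1−10.9)
= 0.108 × 1.047^7.20 = 0.108 × 1.392 = 0.1503 d⁻¹.

k_d ≈ 0.150 d⁻¹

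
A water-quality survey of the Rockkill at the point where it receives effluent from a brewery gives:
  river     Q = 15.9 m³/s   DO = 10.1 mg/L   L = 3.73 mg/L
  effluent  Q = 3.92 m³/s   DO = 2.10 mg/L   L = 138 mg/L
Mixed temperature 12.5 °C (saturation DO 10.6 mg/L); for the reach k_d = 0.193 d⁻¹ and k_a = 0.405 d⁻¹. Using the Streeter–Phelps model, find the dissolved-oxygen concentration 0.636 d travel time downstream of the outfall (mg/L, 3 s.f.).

Mixed DO = (15.9×10.1 + 3.92×2.10)/(15.9+3.92) = 168.8/19.82 = 8.518 mg/L.
Mixed L₀ = (15.9×3.73 + 3.92×138)/(19.82) = 600.3/19.82 = 30.29 mg/L.
Initial deficit D₀ = C_s − DO₀ = 10.6 − 8.518 = 2.082 mg/L.
D(0.636) = [0.193×30.29/(0.405−0.193)](e^(−0.193×0.636) − e^(−0.405×0.636)) + 2.082 e^(−0.405×0.636)
= 27.57 × (0.8845 − 0.7729) + 2.082 × 0.7729 = 4.685 mg/L.
DO = 10.6 − 4.685 = 5.915 mg/L.

DO ≈ 5.91 mg/L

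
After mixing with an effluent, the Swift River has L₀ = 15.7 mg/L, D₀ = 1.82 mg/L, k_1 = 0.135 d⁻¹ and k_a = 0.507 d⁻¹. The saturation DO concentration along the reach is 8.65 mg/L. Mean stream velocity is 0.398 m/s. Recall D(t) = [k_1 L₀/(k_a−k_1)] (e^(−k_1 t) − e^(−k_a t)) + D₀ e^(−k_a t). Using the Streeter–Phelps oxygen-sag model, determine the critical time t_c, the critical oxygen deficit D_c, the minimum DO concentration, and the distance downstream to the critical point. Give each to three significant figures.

t_c = [1/(k_a−k_1)] ln[(k_a/k_1)(1 − D₀(k_a−k_1)/(k_1 L₀))]
= [1/(0.507−0.135)] ln[(0.507/0.135)(1 − 1.82×0.3720/(0.135×15.7))]
= (1/0.3720) ln[3.756 × 0.6806] = 2.688 × ln(2.556) = 2.688 × 0.9384 = 2.523 d.
L(t_c) = L₀ e^(−k_1 t_c) = 15.7 × 0.7114 = 11.17 mg/L, and at the critical point k_a D_c = k_1 L, so D_c = (0.135/0.507) × 11.17 = 2.974 mg/L.
Minimum DO = C_s − D_c = 8.65 − 2.974 = 5.676 mg/L.
x_c = v t_c = 0.398 m/s × 2.523 d × 86400 s/d = 86750 m ≈ 86.7 km.

t_c ≈ 2.52 d; D_c ≈ 2.97 mg/L; min DO ≈ 5.68 mg/L; x_c ≈ 86.7 km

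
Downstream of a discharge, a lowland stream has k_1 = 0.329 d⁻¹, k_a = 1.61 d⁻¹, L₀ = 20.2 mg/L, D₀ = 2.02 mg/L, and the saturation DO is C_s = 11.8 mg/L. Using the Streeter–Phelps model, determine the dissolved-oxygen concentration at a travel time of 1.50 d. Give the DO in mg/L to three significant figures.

k_1 L₀/(k_a−k_1) = 0.329×20.2/(1.61−0.329) = 6.646/1.281 = 5.188 mg/L.
e^(−k_1 t) = e^(−0.329×1.500) = 0.6105; e^(−k_a t) = e^(−1.61×1.500) = 0.08937.
D = 5.188 × (0.6105 − 0.08937) + 2.02 × 0.08937 = 2.704 + 0.1805 = 2.884 mg/L.
DO = C_s − D = 11.8 − 2.884 = 8.916 mg/L.

DO ≈ 8.92 mg/L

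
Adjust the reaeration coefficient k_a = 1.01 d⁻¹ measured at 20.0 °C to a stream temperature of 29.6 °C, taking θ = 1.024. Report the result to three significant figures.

k_a ≈ 1.27 d⁻¹

k_a(T₂) = k_a(T₁) · θ^(T₂−T₁) = 1.01 × 1.024^(29.6−20.0)
= 1.01 × 1.024^9.60 = 1.01 × 1.256 = 1.268 d⁻¹.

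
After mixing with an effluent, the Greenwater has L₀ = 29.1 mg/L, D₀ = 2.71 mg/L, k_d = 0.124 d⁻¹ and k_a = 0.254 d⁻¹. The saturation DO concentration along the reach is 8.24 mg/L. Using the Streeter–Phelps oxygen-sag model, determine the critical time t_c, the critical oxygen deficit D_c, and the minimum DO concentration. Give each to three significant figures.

At the critical point dD/dt = 0, so k_d L₀ e^(−k_d t) = k_a D. Substituting D(t) from the Streeter–Phelps equation and solving for t gives
t_c = ln[(k_a/k_d)(1 − D₀(k_a−k_d)/(k_d L₀))] / (k_a−k_d).
Here k_a−k_d = 0.1300 d⁻¹ and 1 − D₀(k_a−k_d)/(k_d L₀) = 1 − 2.71×0.1300/(0.124×29.1) = 0.9024, so
t_c = ln(2.048 × 0.9024) / 0.1300 = 0.6143 / 0.1300 = 4.726 d.
D_c = (k_d/k_a) L₀ e^(−k_d t_c) = (0.124/0.254) × 29.1 × e^(−0.124×4.726) = 0.4882 × 29.1 × 0.5566 = 7.907 mg/L.
Minimum DO = C_s − D_c = 8.24 − 7.907 = 0.3332 mg/L.

t_c ≈ 4.73 d; D_c ≈ 7.91 mg/L; min DO ≈ 0.333 mg/L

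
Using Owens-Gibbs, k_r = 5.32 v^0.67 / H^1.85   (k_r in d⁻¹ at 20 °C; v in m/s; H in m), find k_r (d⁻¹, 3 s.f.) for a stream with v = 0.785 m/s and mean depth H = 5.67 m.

k_r = 5.32 × 0.785^0.67 / 5.67^1.85 = 5.32 × 0.8503 / 24.78 = 0.1825 d⁻¹.

k_r ≈ 0.183 d⁻¹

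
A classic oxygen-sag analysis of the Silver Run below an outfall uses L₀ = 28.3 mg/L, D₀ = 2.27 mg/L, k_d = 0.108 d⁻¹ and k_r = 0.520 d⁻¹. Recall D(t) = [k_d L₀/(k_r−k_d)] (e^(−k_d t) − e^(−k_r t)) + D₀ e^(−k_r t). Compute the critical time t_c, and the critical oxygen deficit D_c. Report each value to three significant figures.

With k_r/k_d = 4.815 and 1 − D₀(k_r−k_d)/(k_d L₀) = 0.6940,
t_c = ln(4.815 × 0.6940) / (0.520 − 0.108) = ln(3.342) / 0.4120 = 1.206/0.4120 = 2.928 d.
D_c = (k_d/k_r) L₀ e^(−k_d t_c) = (0.108/0.520) × 28.3 × e^(−0.108×2.928) = 0.2077 × 28.3 × 0.7289 = 4.284 mg/L.

t_c ≈ 2.93 d; D_c ≈ 4.28 mg/L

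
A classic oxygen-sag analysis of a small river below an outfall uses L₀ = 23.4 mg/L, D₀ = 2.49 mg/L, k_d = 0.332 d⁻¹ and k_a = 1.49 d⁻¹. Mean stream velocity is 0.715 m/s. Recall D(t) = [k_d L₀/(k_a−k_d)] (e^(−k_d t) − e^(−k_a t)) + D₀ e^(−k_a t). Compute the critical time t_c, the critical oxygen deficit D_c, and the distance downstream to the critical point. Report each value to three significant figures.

t_c ≈ 0.896 d; D_c ≈ 3.87 mg/L; x_c ≈ 55.3 km

With k_a/k_d = 4.488 and 1 − D₀(k_a−k_d)/(k_d L₀) = 0.6288,
t_c = ln(4.488 × 0.6288) / (1.49 − 0.332) = ln(2.822) / 1.158 = 1.038/1.158 = 0.8960 d.
D_c = (k_d/k_a) L₀ e^(−k_d t_c) = (0.332/1.49) × 23.4 × e^(−0.332×0.8960) = 0.2228 × 23.4 × 0.7427 = 3.872 mg/L.
x_c = v t_c = 0.715 m/s × 0.8960 d × 86400 s/d = 55350 m ≈ 55.3 km.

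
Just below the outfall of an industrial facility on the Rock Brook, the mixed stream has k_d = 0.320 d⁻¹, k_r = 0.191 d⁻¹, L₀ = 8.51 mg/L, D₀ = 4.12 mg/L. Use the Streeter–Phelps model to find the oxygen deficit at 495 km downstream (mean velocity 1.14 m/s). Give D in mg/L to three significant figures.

Travel time t = x/v = 495 km / (1.14 m/s) = 495000 m / 1.14 m/s = 434200 s = 5.026 d.
k_d L₀/(k_r−k_d) = 0.320×8.51/(0.191−0.320) = 2.723/-0.1290 = -21.11 mg/L.
e^(−k_d t) = e^(−0.320×5.026) = 0.2003; e^(−k_r t) = e^(−0.191×5.026) = 0.3829.
D = -21.11 × (0.2003 − 0.3829) + 4.12 × 0.3829 = 3.857 + 1.578 = 5.434 mg/L.

D ≈ 5.43 mg/L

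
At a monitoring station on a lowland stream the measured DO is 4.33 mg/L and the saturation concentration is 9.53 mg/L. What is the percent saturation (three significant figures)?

% saturation = C/C_s × 100 = 4.33/9.53 × 100 = 45.4 %.

45.4 % saturation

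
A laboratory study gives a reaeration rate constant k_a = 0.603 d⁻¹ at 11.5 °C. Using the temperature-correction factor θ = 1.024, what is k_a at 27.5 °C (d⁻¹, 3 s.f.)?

k_a ≈ 0.881 d⁻¹

k_a(T₂) = k_a(T₁) · θ^(T₂−T₁) = 0.603 × 1.024^(27.5−11.5)
= 0.603 × 1.024^16.0 = 0.603 × 1.462 = 0.8813 d⁻¹.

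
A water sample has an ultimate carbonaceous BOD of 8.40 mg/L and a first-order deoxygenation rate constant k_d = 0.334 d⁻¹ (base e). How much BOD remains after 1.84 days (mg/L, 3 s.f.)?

L_t = L₀ e^(−k_d t) = 8.40 × e^(−0.334×1.84) = 8.40 × 0.5409 = 4.543 mg/L.

L ≈ 4.54 mg/L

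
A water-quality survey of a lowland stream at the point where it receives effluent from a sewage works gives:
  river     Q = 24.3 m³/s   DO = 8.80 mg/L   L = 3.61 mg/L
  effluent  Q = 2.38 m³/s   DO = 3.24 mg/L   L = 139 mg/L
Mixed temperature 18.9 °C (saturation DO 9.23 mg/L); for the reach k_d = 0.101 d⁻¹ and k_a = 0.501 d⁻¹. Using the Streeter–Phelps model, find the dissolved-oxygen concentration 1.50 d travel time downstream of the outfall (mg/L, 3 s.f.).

Mixed DO = (24.3×8.80 + 2.38×3.24)/(24.3+2.38) = 221.6/26.68 = 8.304 mg/L.
Mixed L₀ = (24.3×3.61 + 2.38×139)/(26.68) = 418.5/26.68 = 15.69 mg/L.
Initial deficit D₀ = C_s − DO₀ = 9.23 − 8.304 = 0.9260 mg/L.
D(1.50) = [0.101×15.69/(0.501−0.101)](e^(−0.101×1.50) − e^(−0.501×1.50)) + 0.9260 e^(−0.501×1.50)
= 3.961 × (0.8594 − 0.4717) + 0.9260 × 0.4717 = 1.973 mg/L.
DO = 9.23 − 1.973 = 7.257 mg/L.

DO ≈ 7.26 mg/L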